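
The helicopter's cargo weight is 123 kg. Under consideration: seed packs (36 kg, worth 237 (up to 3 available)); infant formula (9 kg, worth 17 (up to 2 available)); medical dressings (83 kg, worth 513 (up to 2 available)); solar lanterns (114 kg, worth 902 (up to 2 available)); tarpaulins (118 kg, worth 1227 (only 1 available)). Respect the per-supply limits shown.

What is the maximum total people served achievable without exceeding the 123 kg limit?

1227

Ranking by ratio (people served/kg): tarpaulins 10.40, solar lanterns 7.91, seed packs 6.58.
The ratio ordering already packs tightly: tarpaulins, 118 kg, 1227.
The spare 5 kg is too small for any remaining supply, and no exchange beats 1227.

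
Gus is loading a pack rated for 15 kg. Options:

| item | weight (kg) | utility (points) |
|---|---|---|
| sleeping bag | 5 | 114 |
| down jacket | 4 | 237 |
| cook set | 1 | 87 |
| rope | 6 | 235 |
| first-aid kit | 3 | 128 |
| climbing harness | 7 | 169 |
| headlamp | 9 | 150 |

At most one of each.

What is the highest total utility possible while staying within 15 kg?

687

The ratio ordering already packs tightly: down jacket + cook set + rope + first-aid kit, 14 kg, 687.
That's the maximum — no swap from here does better than 687.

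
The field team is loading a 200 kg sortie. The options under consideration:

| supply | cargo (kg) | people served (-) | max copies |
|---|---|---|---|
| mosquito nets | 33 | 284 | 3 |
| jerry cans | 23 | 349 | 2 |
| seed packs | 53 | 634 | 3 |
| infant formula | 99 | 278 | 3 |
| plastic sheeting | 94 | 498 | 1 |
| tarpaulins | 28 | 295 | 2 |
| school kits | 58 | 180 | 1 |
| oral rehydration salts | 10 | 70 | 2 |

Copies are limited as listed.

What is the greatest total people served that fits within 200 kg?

Best packing: 2×jerry cans + 2×seed packs + tarpaulins + 2×oral rehydration salts — 200 kg, 2401 total.

2401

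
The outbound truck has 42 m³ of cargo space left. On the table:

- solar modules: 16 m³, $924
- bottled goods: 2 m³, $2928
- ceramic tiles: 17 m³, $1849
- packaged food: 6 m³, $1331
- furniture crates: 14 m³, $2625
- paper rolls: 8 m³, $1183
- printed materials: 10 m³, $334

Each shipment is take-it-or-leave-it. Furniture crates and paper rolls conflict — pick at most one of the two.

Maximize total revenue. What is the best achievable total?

Ranking by ratio (revenue/m³): bottled goods 1464.00, packaged food 221.83, furniture crates 187.50.
Bottled goods + ceramic tiles + packaged food + furniture crates uses 39 of the 42 m³ and totals 8733.
Next best is solar modules + bottled goods + packaged food + furniture crates at 7808 (38 m³) — short by 925.

8733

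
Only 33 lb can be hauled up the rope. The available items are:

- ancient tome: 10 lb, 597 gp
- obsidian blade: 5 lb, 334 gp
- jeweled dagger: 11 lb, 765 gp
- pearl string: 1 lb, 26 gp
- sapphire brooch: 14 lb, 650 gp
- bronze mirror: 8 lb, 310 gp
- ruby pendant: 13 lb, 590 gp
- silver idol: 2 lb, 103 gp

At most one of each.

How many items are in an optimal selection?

The maximum value within 33 lb is 1878.
For example obsidian blade + jeweled dagger + pearl string + sapphire brooch + silver idol achieves it, using 33 lb.
Every optimal selection uses 5 items.

5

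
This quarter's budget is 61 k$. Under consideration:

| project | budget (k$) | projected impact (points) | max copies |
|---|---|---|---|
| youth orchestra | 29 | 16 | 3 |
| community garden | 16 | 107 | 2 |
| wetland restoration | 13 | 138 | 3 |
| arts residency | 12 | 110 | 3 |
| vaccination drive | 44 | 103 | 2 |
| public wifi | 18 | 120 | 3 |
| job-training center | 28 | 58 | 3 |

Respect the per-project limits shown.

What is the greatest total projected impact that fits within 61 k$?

The ratio heuristic lands on 3×wetland restoration + arts residency (524) but leaves 10 k$ idle.
Replace arts residency with public wifi: the trade gains 10 net, giving 534 at 57 k$.
The spare 4 k$ is too small for any remaining project, and no exchange beats 534.

534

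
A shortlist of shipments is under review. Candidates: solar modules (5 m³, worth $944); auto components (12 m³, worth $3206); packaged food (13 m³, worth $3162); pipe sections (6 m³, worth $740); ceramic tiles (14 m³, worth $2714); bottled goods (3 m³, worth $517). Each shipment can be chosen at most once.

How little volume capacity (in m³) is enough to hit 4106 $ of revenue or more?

Look for the lowest-volume combination reaching 4106.
Taking solar modules + auto components gives 4150 (≥ 4106) for 17 m³.
Below 17 m³ the best achievable stays under 4106.

17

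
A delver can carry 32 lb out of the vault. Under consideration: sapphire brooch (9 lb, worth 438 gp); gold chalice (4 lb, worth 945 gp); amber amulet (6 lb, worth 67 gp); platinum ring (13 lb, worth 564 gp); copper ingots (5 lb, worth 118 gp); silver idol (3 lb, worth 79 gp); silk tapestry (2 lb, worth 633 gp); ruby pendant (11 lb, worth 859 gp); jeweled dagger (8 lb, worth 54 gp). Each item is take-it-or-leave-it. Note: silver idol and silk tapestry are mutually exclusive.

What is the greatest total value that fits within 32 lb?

3001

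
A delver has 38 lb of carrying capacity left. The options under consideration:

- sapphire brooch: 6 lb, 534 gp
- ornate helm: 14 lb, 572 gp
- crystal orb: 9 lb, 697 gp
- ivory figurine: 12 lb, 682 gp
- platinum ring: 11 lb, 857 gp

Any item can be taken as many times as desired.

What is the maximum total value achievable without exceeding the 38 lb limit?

By value per lb: sapphire brooch 89.00, platinum ring 77.91, crystal orb 77.44 lead.
Taking 6×sapphire brooch: 36 lb used, 3204 in value.
Nothing else within 38 lb beats 3204.

3204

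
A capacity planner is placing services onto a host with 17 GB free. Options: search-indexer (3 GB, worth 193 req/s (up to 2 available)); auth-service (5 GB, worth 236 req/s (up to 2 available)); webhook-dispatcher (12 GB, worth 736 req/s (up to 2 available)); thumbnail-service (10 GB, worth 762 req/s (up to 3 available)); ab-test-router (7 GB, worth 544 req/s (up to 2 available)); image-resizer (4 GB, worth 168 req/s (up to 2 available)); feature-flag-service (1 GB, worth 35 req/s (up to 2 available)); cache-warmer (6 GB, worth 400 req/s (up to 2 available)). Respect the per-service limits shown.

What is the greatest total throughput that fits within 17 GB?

1306

Greedy by ratio would take search-indexer + 2×ab-test-router: 17 GB used, total 1281.
Replace search-indexer and ab-test-router with thumbnail-service: the trade gains 25 net, giving 1306 at 17 GB.
Every other selection either busts 17 GB or exceeds an availability limit or fails to beat 1306.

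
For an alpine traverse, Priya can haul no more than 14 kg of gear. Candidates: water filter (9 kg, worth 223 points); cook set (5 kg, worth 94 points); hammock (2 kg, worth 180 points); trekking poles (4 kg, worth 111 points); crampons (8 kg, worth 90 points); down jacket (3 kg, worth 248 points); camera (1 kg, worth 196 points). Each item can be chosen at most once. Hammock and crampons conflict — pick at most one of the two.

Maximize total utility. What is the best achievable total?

735

Ranking by ratio (utility/kg): camera 196.00, hammock 90.00, down jacket 82.67.
Hammock + trekking poles + down jacket + camera uses 10 of the 14 kg and totals 735.
No other feasible combination exceeds 735.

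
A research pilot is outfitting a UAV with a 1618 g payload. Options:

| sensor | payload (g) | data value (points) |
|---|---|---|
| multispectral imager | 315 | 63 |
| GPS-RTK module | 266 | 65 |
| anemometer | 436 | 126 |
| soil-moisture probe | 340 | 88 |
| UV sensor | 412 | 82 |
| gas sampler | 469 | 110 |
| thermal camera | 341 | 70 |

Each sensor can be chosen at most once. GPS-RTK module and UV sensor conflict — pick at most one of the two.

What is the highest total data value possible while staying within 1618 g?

394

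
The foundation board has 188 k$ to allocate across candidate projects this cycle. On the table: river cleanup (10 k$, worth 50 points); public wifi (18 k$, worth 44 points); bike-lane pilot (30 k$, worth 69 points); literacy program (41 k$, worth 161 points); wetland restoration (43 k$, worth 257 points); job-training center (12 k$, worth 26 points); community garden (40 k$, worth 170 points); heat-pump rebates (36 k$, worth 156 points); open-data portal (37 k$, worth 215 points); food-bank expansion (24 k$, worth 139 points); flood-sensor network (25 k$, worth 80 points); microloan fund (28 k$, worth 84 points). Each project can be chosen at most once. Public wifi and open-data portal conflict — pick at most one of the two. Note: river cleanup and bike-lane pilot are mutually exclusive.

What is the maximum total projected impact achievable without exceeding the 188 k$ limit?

The ratio heuristic lands on river cleanup + wetland restoration + job-training center + heat-pump rebates + open-data portal + food-bank expansion + flood-sensor network (923) but leaves 1 k$ idle.
Reworking the packing: literacy program + wetland restoration + community garden + open-data portal + food-bank expansion uses 185 k$ and improves the total to 942.

942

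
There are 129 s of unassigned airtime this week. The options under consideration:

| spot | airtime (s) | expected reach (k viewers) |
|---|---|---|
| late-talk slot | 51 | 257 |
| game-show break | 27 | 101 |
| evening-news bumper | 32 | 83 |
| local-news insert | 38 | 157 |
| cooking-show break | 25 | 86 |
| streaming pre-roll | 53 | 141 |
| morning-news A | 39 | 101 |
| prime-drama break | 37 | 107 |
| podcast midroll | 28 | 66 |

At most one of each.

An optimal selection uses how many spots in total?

3

Best achievable expected reach is 521.
late-talk slot + local-news insert + prime-drama break hits 521 at 126 s.
All optima have 3 spots.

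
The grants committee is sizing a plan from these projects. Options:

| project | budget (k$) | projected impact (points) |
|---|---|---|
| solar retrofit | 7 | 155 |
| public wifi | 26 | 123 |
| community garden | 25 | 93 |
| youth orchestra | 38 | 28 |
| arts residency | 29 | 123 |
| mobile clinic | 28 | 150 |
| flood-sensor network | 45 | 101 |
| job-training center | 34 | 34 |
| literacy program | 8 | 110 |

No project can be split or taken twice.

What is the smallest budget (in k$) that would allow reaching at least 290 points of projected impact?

35

Minimise k$ subject to total projected impact ≥ 290.
solar retrofit + mobile clinic reaches 305 using 35 k$.
Any bundle with less than 35 k$ falls short of 290.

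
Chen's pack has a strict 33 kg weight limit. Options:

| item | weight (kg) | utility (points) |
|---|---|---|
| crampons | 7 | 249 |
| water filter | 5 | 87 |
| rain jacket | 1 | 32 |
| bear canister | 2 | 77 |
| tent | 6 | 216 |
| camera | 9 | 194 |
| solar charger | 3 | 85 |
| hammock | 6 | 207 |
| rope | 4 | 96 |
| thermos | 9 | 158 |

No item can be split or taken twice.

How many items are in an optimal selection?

6

The maximum utility within 33 kg is 1028.
One optimal bundle: crampons + bear canister + tent + camera + solar charger + hammock (33 kg).
Every optimal selection uses 6 items.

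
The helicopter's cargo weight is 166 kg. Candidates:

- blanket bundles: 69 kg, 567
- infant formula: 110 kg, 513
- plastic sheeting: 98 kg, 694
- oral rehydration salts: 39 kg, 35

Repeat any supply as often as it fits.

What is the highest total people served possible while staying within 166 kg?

1134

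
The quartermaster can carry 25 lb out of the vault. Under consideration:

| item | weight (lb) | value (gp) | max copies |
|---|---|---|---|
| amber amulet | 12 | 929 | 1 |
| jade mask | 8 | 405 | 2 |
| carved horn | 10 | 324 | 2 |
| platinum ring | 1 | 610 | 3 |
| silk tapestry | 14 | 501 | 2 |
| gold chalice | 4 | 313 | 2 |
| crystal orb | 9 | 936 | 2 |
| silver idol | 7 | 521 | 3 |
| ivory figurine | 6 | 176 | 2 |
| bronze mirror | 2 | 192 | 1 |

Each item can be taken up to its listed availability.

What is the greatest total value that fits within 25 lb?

4015

Greedy by ratio would take 3×platinum ring + 2×crystal orb + bronze mirror: 23 lb used, total 3894.
The 2 lb tied up in bronze mirror is better spent on gold chalice — total rises to 4015 (25 lb).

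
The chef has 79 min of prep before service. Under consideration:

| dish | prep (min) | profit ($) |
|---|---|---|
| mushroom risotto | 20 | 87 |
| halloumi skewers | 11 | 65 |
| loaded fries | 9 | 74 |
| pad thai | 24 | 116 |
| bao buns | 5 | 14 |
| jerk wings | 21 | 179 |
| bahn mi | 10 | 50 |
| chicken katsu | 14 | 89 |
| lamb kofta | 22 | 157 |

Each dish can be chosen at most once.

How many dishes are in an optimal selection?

5

The maximum profit within 79 min is 564.
halloumi skewers + loaded fries + jerk wings + chicken katsu + lamb kofta hits 564 at 77 min.
All optima have 5 dishes.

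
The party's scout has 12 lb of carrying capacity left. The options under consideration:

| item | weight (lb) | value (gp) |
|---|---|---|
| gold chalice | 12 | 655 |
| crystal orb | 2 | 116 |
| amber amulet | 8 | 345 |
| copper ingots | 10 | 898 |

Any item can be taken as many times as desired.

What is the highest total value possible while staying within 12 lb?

1014

By value per lb: copper ingots 89.80, crystal orb 58.00, gold chalice 54.58, amber amulet 43.12 lead.
Crystal orb + copper ingots uses 12 of the 12 lb and totals 1014.
Nothing else within 12 lb beats 1014.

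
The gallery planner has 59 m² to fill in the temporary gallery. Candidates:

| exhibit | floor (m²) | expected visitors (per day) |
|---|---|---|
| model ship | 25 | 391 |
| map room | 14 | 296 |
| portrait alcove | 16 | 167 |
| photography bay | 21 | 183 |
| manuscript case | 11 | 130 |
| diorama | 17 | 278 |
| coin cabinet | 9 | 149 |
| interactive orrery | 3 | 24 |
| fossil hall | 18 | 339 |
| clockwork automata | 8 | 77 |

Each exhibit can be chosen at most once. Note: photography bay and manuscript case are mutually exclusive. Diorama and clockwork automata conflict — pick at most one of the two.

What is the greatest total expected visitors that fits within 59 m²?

Best packing: map room + diorama + coin cabinet + fossil hall — 58 m², 1062 total.
Runner-up model ship + map room + fossil hall tops out at 1026.

1062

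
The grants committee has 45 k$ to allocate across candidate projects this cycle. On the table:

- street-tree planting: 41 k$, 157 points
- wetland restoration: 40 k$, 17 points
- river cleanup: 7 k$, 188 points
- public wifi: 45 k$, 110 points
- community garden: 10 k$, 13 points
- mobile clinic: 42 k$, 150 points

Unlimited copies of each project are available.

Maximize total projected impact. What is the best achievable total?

6×river cleanup uses 42 of the 45 k$ and totals 1128.
Every other selection either busts 45 k$ or fails to beat 1128.

1128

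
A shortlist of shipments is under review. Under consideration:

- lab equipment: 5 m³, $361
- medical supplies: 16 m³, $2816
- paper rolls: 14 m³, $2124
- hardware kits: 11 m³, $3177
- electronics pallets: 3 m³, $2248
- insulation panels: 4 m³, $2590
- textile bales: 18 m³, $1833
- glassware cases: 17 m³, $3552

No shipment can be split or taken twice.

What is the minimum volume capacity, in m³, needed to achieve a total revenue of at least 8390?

24

Need the lightest bundle worth ≥ 8390.
electronics pallets + insulation panels + glassware cases: 8390 revenue at 24 m³.
Any bundle with less than 24 m³ falls short of 8390.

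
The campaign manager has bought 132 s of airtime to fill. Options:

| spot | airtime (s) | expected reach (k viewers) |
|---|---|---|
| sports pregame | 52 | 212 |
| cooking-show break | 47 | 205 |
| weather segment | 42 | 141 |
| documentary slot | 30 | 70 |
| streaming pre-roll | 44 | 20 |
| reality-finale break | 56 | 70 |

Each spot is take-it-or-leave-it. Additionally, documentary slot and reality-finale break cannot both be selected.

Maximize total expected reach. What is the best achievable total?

487

By expected reach per s: cooking-show break 4.36, sports pregame 4.08, weather segment 3.36 lead.
Taking sports pregame + cooking-show break + documentary slot: 129 s used, 487 in expected reach.
No other feasible combination exceeds 487.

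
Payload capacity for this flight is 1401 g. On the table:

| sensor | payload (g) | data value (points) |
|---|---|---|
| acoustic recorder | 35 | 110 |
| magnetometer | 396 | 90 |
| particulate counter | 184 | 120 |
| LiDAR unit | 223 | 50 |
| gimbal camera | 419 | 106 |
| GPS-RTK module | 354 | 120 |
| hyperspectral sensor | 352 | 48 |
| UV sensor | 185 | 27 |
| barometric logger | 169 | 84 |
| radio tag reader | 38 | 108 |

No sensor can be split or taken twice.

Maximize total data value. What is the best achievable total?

682

Taking the top-ratio sensors first gives acoustic recorder + particulate counter + gimbal camera + GPS-RTK module + UV sensor + barometric logger + radio tag reader for 675 (1384 g).
Replace gimbal camera and UV sensor with magnetometer + LiDAR unit: the trade gains 7 net, giving 682 at 1399 g.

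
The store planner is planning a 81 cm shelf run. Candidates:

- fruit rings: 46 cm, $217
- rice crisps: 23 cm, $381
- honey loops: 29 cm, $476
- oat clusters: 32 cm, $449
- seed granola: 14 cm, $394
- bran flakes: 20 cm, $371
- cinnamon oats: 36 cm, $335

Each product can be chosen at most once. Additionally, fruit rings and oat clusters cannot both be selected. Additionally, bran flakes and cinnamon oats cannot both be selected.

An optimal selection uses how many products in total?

3

The maximum weekly sales within 81 cm is 1319.
For example honey loops + oat clusters + seed granola achieves it, using 75 cm.
Every optimal selection uses 3 products.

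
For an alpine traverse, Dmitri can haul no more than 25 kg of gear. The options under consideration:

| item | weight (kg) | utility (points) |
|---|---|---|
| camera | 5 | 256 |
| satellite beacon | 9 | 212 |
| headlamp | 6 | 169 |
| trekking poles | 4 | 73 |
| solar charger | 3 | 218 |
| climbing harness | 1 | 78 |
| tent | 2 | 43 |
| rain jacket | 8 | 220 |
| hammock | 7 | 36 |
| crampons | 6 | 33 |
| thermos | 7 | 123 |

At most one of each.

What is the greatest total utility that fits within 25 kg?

984

Density check — climbing harness 78.00, solar charger 72.67, camera 51.20, headlamp 28.17 are the best per kg.
Camera + headlamp + solar charger + climbing harness + tent + rain jacket uses 25 of the 25 kg and totals 984.
The closest alternative, camera + headlamp + solar charger + climbing harness + rain jacket, reaches only 941.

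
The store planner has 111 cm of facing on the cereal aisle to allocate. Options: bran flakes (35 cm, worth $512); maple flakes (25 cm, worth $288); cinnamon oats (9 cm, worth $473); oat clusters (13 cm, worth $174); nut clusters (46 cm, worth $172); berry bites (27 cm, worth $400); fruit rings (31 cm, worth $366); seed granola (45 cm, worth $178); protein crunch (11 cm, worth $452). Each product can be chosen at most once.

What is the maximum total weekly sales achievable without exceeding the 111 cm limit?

A density-first pass picks bran flakes + cinnamon oats + oat clusters + berry bites + protein crunch — 2011 at 95 cm.
Dropping oat clusters frees 13 cm; slotting in maple flakes (25 cm) lifts the total to 2125 at 107 cm.
The closest alternative, bran flakes + maple flakes + cinnamon oats + fruit rings + protein crunch, reaches only 2091.

2125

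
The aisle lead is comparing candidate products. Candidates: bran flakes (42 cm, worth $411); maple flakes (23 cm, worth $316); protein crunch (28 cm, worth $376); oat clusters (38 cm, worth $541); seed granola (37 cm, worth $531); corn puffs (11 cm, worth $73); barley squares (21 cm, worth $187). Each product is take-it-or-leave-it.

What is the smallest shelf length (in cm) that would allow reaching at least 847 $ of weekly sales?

60

Look for the lowest-shelf combination reaching 847.
maple flakes + seed granola reaches 847 using 60 cm.
Below 60 cm the best achievable stays under 847.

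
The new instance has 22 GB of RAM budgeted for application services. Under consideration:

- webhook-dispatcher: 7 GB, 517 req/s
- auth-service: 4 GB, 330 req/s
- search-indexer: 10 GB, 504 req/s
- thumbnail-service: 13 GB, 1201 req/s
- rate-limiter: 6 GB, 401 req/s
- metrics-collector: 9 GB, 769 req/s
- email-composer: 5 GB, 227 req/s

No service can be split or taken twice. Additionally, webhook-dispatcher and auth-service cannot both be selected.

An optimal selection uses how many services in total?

2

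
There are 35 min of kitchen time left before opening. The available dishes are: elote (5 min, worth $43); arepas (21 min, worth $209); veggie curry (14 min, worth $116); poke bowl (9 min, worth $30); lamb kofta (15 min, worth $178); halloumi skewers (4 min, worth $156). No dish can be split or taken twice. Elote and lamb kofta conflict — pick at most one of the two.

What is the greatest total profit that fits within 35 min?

450

By profit per min: halloumi skewers 39.00, lamb kofta 11.87, arepas 9.95 lead.
Best packing: veggie curry + lamb kofta + halloumi skewers — 33 min, 450 total.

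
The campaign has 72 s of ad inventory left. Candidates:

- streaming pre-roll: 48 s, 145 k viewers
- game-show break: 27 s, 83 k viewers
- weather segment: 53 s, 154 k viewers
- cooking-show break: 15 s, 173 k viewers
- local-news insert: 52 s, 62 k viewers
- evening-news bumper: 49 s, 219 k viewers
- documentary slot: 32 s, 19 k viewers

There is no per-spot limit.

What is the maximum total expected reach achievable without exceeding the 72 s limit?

Density check — cooking-show break 11.53, evening-news bumper 4.47, game-show break 3.07 are the best per s.
Taking 4×cooking-show break: 60 s used, 692 in expected reach.
Nothing else within 72 s beats 692.

692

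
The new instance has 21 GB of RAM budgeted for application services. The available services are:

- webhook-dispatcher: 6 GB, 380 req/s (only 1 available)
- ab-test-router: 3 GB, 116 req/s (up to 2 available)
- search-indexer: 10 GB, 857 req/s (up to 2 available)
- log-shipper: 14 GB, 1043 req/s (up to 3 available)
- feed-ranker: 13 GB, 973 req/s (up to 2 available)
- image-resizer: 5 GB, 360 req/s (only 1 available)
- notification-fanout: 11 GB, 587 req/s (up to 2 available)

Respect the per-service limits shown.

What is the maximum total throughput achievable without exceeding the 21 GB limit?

Density check — search-indexer 85.70, feed-ranker 74.85, log-shipper 74.50, image-resizer 72.00 are the best per GB.
Best packing: 2×search-indexer — 20 GB, 1714 total.
No other feasible combination exceeds 1714.

1714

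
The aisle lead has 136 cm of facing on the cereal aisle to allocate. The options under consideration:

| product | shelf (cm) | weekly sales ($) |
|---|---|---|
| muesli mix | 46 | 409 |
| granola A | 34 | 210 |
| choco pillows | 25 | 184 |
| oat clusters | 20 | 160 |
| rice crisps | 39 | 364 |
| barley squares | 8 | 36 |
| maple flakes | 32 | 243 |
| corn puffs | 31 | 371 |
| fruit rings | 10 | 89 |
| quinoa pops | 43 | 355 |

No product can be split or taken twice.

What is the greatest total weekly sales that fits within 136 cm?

1304

Density check — corn puffs 11.97, rice crisps 9.33, fruit rings 8.90 are the best per cm.
Taking the top-ratio products first gives muesli mix + rice crisps + barley squares + corn puffs + fruit rings for 1269 (134 cm).
The 18 cm tied up in barley squares and fruit rings is better spent on oat clusters — total rises to 1304 (136 cm).
Next best is muesli mix + rice crisps + barley squares + corn puffs + fruit rings at 1269 (134 cm) — short by 35.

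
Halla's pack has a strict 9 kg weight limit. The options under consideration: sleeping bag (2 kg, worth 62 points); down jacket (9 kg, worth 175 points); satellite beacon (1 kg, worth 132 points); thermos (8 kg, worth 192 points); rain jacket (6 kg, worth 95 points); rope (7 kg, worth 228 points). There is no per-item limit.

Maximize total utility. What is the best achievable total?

Ranking by ratio (utility/kg): satellite beacon 132.00, rope 32.57, sleeping bag 31.00.
Best packing: 9×satellite beacon — 9 kg, 1188 total.

1188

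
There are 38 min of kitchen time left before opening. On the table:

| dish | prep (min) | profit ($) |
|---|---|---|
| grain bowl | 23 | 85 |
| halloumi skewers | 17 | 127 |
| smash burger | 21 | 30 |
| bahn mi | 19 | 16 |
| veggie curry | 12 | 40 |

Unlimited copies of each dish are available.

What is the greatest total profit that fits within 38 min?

254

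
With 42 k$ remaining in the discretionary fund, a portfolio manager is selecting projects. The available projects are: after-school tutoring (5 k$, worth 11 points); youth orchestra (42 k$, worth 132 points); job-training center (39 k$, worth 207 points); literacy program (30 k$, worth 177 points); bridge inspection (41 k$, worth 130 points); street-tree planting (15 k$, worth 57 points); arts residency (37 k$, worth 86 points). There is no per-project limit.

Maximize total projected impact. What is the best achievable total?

207

The ratio heuristic lands on 2×after-school tutoring + literacy program (199) but leaves 2 k$ idle.
Replace 2×after-school tutoring and literacy program with job-training center: the trade gains 8 net, giving 207 at 39 k$.
Nothing else within 42 k$ beats 207.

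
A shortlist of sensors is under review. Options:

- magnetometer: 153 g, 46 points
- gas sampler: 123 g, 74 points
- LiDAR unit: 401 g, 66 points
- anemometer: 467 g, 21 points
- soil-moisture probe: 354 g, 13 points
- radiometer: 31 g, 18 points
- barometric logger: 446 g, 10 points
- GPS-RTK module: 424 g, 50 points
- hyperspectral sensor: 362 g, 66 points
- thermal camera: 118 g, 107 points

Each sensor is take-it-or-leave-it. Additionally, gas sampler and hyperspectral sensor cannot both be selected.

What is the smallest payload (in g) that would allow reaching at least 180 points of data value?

Need the lightest bundle worth ≥ 180.
gas sampler + thermal camera: 181 data value at 241 g.
Below 241 g the best achievable stays under 180.

241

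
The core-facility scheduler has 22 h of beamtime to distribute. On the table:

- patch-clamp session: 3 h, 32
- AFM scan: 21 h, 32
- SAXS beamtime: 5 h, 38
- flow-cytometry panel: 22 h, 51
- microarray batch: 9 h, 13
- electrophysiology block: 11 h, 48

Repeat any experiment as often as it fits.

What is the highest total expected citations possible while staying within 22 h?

The ratio ordering already packs tightly: 7×patch-clamp session, 21 h, 224.
The spare 1 h is too small for any remaining experiment, and no exchange beats 224.

224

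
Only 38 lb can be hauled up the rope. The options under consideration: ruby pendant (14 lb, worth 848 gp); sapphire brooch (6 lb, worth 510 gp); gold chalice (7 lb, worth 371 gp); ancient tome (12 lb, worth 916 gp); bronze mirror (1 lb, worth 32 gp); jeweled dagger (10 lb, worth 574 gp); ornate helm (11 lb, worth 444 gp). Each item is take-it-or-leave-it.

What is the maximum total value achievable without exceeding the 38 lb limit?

A density-first pass picks ruby pendant + sapphire brooch + ancient tome + bronze mirror — 2306 at 33 lb.
Dropping ruby pendant frees 14 lb; slotting in gold chalice + jeweled dagger (17 lb) lifts the total to 2403 at 36 lb.
No other feasible combination exceeds 2403.

2403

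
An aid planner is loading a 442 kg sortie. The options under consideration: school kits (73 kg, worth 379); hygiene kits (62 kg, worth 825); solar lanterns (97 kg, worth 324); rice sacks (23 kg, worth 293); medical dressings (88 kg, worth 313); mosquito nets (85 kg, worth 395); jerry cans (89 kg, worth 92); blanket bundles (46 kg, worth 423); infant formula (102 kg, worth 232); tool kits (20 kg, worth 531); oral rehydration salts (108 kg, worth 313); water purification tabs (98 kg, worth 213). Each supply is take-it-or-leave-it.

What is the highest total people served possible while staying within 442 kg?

3170

Taking the top-ratio supplies first gives school kits + hygiene kits + rice sacks + medical dressings + mosquito nets + blanket bundles + tool kits for 3159 (397 kg).
The 88 kg tied up in medical dressings is better spent on solar lanterns — total rises to 3170 (406 kg).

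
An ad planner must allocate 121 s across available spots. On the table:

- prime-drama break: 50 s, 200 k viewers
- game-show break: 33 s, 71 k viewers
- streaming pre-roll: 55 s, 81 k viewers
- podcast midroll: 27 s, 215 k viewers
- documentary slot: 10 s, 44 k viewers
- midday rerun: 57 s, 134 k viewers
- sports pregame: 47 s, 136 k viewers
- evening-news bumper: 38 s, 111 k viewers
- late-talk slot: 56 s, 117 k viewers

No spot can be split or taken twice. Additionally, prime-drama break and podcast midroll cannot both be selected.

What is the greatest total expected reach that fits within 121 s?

466

Game-show break + podcast midroll + documentary slot + sports pregame uses 117 of the 121 s and totals 466.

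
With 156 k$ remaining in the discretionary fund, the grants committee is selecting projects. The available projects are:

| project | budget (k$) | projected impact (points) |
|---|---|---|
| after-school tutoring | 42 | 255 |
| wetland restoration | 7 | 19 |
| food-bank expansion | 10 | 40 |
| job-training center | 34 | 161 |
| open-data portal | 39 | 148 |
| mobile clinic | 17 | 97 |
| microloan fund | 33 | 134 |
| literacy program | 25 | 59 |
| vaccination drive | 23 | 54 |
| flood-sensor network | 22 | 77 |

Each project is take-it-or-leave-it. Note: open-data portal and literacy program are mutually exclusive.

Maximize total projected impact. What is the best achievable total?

743

The ratio heuristic lands on after-school tutoring + wetland restoration + food-bank expansion + job-training center + mobile clinic + microloan fund (706) but leaves 13 k$ idle.
Dropping food-bank expansion frees 10 k$; slotting in flood-sensor network (22 k$) lifts the total to 743 at 155 k$.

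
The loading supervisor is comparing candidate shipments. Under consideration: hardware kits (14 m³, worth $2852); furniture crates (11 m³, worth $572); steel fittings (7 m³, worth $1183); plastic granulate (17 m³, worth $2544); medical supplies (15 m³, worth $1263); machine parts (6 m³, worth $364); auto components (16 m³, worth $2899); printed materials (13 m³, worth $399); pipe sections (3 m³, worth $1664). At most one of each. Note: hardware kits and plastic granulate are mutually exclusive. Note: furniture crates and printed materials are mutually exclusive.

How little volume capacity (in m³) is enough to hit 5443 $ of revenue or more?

24

Need the lightest bundle worth ≥ 5443.
hardware kits + steel fittings + pipe sections reaches 5699 using 24 m³.
Below 24 m³ the best achievable stays under 5443.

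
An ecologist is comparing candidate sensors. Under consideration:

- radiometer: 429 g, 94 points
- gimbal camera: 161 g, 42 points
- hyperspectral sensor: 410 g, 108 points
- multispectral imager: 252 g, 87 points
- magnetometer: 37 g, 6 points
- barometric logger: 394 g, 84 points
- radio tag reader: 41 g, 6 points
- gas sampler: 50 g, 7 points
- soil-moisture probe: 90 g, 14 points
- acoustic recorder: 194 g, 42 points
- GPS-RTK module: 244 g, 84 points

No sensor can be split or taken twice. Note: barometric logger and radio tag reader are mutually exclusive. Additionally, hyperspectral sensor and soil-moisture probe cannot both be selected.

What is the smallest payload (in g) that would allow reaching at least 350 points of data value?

Minimise g subject to total data value ≥ 350.
gimbal camera + hyperspectral sensor + multispectral imager + acoustic recorder + GPS-RTK module reaches 363 using 1261 g.
Below 1261 g the best achievable stays under 350.

1261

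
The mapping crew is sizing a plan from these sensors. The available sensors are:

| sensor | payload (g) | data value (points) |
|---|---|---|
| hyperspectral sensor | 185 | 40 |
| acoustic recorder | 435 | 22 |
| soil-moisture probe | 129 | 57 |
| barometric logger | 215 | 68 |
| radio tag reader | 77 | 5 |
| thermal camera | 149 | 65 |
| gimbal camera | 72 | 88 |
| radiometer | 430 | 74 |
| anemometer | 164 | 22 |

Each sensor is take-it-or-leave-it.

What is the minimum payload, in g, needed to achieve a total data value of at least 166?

Look for the lowest-payload combination reaching 166.
Taking soil-moisture probe + thermal camera + gimbal camera gives 210 (≥ 166) for 350 g.
No combination under 350 g hits 166.

350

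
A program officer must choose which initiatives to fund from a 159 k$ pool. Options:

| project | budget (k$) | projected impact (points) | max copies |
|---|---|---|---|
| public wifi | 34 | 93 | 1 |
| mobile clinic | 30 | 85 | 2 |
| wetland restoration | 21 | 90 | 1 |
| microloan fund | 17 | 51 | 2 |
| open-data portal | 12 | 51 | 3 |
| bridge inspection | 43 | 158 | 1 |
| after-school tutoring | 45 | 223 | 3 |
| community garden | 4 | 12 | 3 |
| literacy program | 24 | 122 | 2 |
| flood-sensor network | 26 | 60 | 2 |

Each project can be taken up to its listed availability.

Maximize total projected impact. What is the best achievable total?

791

Taking the top-ratio projects first gives wetland restoration + 2×after-school tutoring + 2×literacy program for 780 (159 k$).
The 45 k$ tied up in wetland restoration and literacy program is better spent on after-school tutoring — total rises to 791 (159 k$).
That's the maximum — no swap from here does better than 791.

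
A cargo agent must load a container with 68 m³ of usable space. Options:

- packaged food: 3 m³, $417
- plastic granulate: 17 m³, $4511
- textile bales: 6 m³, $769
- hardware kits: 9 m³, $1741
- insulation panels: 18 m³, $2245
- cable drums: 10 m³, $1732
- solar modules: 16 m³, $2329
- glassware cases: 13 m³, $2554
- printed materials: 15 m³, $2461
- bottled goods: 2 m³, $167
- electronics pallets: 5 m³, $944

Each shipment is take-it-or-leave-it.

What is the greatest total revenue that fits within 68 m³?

13416

Filling by ratio: packaged food + plastic granulate + textile bales + hardware kits + cable drums + glassware cases + bottled goods + electronics pallets for 12835, with 3 m³ left unused.
Dropping textile bales and bottled goods and electronics pallets frees 13 m³; slotting in printed materials (15 m³) lifts the total to 13416 at 67 m³.
Every other selection either busts 68 m³ or fails to beat 13416.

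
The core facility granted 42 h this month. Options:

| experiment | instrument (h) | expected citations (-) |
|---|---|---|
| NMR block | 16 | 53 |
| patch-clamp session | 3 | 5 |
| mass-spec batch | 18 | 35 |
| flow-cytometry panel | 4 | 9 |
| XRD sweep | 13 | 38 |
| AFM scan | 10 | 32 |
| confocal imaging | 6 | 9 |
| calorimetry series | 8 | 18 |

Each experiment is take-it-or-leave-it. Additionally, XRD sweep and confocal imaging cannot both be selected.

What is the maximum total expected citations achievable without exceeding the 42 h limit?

128

The ratio ordering already packs tightly: NMR block + patch-clamp session + XRD sweep + AFM scan, 42 h, 128.
The closest alternative, NMR block + XRD sweep + AFM scan, reaches only 123.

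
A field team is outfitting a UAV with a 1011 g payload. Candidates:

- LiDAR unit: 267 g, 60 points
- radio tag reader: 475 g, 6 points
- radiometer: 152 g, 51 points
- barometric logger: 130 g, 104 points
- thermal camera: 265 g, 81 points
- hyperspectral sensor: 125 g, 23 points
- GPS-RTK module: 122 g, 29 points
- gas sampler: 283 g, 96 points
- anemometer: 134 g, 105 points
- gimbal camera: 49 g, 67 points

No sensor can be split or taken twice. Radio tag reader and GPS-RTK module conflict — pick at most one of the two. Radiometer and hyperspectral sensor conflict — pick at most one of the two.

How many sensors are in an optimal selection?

6

Optimal total is 482.
One optimal bundle: barometric logger + thermal camera + GPS-RTK module + gas sampler + anemometer + gimbal camera (983 g).
Every optimal selection uses 6 sensors.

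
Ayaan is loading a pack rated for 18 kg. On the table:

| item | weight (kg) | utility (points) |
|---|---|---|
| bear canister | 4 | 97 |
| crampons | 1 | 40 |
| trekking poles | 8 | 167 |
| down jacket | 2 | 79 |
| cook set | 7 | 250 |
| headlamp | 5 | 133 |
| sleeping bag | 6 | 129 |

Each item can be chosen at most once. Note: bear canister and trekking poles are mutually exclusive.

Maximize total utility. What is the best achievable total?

Density check — crampons 40.00, down jacket 39.50, cook set 35.71 are the best per kg.
A density-first pass picks crampons + down jacket + cook set + headlamp — 502 at 15 kg.
The 1 kg tied up in crampons is better spent on bear canister — total rises to 559 (18 kg).
Next best is crampons + trekking poles + down jacket + cook set at 536 (18 kg) — short by 23.

559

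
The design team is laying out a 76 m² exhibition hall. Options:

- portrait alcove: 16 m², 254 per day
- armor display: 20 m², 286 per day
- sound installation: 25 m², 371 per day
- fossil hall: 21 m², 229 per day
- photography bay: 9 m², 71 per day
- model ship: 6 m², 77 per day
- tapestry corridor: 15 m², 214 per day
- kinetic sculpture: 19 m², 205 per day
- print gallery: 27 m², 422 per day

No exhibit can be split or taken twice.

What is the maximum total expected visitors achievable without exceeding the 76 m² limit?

1125

Density check — portrait alcove 15.88, print gallery 15.63, sound installation 14.84 are the best per m².
Filling by ratio: portrait alcove + sound installation + model ship + print gallery for 1124, with 2 m² left unused.
The 33 m² tied up in model ship and print gallery is better spent on armor display + tapestry corridor — total rises to 1125 (76 m²).
The closest alternative, portrait alcove + sound installation + model ship + print gallery, reaches only 1124.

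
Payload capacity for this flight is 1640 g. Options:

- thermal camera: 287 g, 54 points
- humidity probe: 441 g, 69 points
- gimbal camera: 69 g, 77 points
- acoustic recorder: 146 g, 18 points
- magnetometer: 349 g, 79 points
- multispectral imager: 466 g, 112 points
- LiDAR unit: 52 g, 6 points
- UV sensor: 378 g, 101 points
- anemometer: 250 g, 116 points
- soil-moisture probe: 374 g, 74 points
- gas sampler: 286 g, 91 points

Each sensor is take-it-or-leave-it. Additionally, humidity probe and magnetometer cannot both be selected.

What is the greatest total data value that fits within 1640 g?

Ranking by ratio (data value/g): gimbal camera 1.12, anemometer 0.46, gas sampler 0.32, UV sensor 0.27.
Filling by ratio: gimbal camera + acoustic recorder + multispectral imager + UV sensor + anemometer + gas sampler for 515, with 45 g left unused.
The 612 g tied up in acoustic recorder and multispectral imager is better spent on thermal camera + magnetometer — total rises to 518 (1619 g).
Nothing else feasible within 1640 g beats 518.

518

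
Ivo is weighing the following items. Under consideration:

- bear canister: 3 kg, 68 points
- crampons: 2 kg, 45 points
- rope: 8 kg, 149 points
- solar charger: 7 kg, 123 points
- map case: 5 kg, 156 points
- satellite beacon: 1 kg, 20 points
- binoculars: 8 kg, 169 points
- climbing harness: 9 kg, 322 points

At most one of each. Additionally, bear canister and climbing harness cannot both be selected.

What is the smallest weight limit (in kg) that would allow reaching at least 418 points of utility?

Look for the lowest-weight combination reaching 418.
map case + climbing harness reaches 478 using 14 kg.
Below 14 kg the best achievable stays under 418.

14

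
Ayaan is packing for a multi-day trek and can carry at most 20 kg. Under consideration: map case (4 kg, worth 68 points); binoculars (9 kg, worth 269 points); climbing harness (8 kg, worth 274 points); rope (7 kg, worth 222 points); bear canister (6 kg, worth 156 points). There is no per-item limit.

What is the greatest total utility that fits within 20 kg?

Best packing: map case + 2×climbing harness — 20 kg, 616 total.
Every other selection either busts 20 kg or fails to beat 616.

616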